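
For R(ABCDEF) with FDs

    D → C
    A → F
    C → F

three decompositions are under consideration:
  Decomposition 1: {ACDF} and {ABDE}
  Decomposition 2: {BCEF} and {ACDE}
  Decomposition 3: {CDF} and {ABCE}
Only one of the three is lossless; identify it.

Decomposition 1: common = {AD}, closure = {ACDF} → lossless.
Decomposition 2: common = {CE}, closure = {CEF} → lossy.
Decomposition 3: common = {C}, closure = {CF} → lossy.

Decomposition 1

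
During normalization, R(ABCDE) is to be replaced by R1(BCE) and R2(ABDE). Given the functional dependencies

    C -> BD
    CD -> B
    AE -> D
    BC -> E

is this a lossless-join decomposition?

Common attributes: R1 ∩ R2 = {BE}.
No dependency enlarges {BE}, so (BE)⁺ = {BE}.
The closure contains neither all of R1 = {BCE} nor all of R2 = {ABDE}, so the common attributes are not a superkey of either fragment. The join is lossy.

No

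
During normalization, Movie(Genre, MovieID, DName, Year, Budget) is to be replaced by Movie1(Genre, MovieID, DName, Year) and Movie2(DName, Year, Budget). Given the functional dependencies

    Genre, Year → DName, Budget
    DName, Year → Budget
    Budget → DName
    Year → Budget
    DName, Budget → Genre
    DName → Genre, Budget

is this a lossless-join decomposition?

Yes

Common attributes: Movie1 ∩ Movie2 = {DName, Year}.
Closure of {DName, Year}: DName, Year → Budget applies, adding Budget; DName, Budget → Genre applies, adding Genre. So (DName, Year)⁺ = {Genre, DName, Year, Budget}.
This closure contains every attribute of Movie2, so Movie1 ∩ Movie2 → Movie2. The join is lossless.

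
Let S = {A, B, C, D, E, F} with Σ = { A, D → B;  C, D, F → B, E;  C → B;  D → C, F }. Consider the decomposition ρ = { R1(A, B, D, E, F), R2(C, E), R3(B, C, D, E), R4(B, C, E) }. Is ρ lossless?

Yes

Chase test. Columns are A, B, C, D, E, F; row i has aⱼ where attribute j ∈ Ri, else bᵢⱼ.
Initial tableau (one row per fragment):
  row 1: a1 a2 b13 a4 a5 a6
  row 2: b21 b22 a3 b24 a5 b26
  row 3: b31 a2 a3 a4 a5 b36
  row 4: b41 a2 a3 b44 a5 b46
Rows 2 and 3 agree on C; apply C→B and equate their B entries.
Rows 1 and 3 agree on D; apply D→C, F and equate their C, F entries.
Row 1 is now all distinguished symbols — the join is lossless.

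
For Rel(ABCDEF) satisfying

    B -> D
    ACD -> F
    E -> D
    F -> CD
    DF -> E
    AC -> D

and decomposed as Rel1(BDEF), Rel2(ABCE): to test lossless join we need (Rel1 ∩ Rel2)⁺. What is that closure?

BDE

Rel1 ∩ Rel2 = {BE}.
B → D applies, adding D
Closure: {BDE}.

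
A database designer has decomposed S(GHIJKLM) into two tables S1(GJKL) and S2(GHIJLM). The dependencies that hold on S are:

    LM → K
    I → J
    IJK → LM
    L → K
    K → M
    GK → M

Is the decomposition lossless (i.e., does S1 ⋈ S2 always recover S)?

Yes

Common attributes: S1 ∩ S2 = {GJL}.
Closure of {GJL}: L → K applies, adding K; K → M applies, adding M. So (GJL)⁺ = {GJKLM}.
This closure contains every attribute of S1, so S1 ∩ S2 → S1. The join is lossless.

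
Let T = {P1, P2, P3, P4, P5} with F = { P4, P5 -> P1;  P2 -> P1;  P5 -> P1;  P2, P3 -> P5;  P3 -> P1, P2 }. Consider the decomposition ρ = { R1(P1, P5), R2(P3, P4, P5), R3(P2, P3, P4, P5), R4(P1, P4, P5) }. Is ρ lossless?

Yes

Chase test. Columns are P1, P2, P3, P4, P5; row i has aⱼ where attribute j ∈ Ri, else bᵢⱼ.
Initial tableau (one row per fragment):
  row 1: a1 b12 b13 b14 a5
  row 2: b21 b22 a3 a4 a5
  row 3: b31 a2 a3 a4 a5
  row 4: a1 b42 b43 a4 a5
Rows 2 and 3 agree on P4, P5; apply P4, P5→P1 and equate their P1 entries.
Rows 2 and 4 agree on P4, P5; apply P4, P5→P1 and equate their P1 entries.
Rows 2 and 3 agree on P3; apply P3→P1, P2 and equate their P1, P2 entries.
Row 2 is now all distinguished symbols — the join is lossless.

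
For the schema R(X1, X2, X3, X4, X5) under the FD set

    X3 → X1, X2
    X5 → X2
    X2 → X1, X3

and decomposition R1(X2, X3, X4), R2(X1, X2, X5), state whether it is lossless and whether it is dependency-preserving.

lossy but dependency-preserving

Lossless test: (X2)⁺ = {X1, X2, X3}, which is a superkey of neither fragment — lossy.
Dependency preservation: X3 → X1, X2; X2 → X1, X3 are not contained in any single fragment, but the restricted closure of each left-hand side across the fragments still reaches the right-hand side; the remaining FDs each lie inside some fragment. All dependencies are preserved.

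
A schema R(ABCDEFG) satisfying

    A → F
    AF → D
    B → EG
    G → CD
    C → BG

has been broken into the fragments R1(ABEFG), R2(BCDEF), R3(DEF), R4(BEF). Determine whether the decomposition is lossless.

Yes

Chase test. Columns are ABCDEFG; row i has aⱼ where attribute j ∈ Ri, else bᵢⱼ.
Initial tableau (one row per fragment):
  row 1: a1 a2 b13 b14 a5 a6 a7
  row 2: b21 a2 a3 a4 a5 a6 b27
  row 3: b31 b32 b33 a4 a5 a6 b37
  row 4: b41 a2 b43 b44 a5 a6 b47
Rows 1 and 2 agree on B; apply B→EG and equate their EG entries.
Rows 1 and 4 agree on B; apply B→EG and equate their EG entries.
Rows 1 and 2 agree on G; apply G→CD and equate their CD entries.
Rows 1 and 4 agree on G; apply G→CD and equate their CD entries.
Row 1 is now all distinguished symbols — the join is lossless.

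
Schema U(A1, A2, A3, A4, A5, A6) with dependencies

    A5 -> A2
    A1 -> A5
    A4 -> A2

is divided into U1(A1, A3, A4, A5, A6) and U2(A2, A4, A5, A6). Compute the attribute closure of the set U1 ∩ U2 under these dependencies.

A2, A4, A5, A6

U1 ∩ U2 = {A4, A5, A6}.
A5 → A2 applies, adding A2
Closure: {A2, A4, A5, A6}.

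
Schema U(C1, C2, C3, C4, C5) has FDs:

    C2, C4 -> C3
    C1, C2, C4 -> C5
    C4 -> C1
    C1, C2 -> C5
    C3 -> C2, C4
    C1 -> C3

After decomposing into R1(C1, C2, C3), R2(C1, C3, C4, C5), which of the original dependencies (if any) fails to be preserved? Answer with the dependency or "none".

C2, C4 → C3: restricted closure across fragments reaches C3.
C1, C2, C4 → C5: restricted closure across fragments reaches C5.
C4 → C1 lies within R2.
C1, C2 → C5: restricted closure across fragments reaches C5.
C3 → C2, C4: restricted closure across fragments reaches C2, C4.
C1 → C3 lies within R1.
Every dependency is enforceable on the fragments, so the decomposition is dependency-preserving.

none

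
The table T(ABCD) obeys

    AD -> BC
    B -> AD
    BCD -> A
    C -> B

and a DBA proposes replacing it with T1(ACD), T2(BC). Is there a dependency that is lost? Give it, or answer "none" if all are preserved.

AD → BC: restricted closure across fragments reaches BC.
B → AD: restricted closure across fragments reaches AD.
BCD → A: restricted closure across fragments reaches A.
C → B lies within T2.
Every dependency is enforceable on the fragments, so the decomposition is dependency-preserving.

none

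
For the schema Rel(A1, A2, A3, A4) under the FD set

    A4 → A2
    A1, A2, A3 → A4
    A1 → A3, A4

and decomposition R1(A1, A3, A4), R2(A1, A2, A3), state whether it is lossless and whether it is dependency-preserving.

lossless but not dependency-preserving

Lossless test: (A1, A3)⁺ = {A1, A2, A3, A4}, which contains all of one fragment — lossless.
Dependency preservation: the restricted closure of {A4} across the fragments never reaches {A2}, so A4 → A2 cannot be enforced without a join — not preserved.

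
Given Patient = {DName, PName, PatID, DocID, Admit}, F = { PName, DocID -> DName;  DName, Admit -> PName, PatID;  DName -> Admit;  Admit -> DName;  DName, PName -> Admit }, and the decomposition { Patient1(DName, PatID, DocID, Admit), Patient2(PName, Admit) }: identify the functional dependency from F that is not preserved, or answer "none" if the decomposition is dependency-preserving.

Check PName, DocID → DName: no single fragment contains all of {DName, PName, DocID}, and the restricted closure of {PName, DocID} across the fragments never reaches {DName}.
DName, Admit → PName, PatID is preserved.
DName → Admit is preserved.
Admit → DName is preserved.
DName, PName → Admit is preserved.

PName, DocID -> DName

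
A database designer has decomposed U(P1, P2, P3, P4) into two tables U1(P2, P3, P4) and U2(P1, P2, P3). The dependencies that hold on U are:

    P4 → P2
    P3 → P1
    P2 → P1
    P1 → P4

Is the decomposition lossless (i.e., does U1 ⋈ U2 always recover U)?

Common attributes: U1 ∩ U2 = {P2, P3}.
Closure of {P2, P3}: P3 → P1 applies, adding P1; P1 → P4 applies, adding P4. So (P2, P3)⁺ = {P1, P2, P3, P4}.
This closure contains every attribute of U1, so U1 ∩ U2 → U1. The join is lossless.

Yes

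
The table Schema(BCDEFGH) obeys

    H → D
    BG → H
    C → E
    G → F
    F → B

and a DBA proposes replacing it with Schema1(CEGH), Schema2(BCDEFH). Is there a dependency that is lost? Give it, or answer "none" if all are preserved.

G → F

Check G → F: no single fragment contains all of {FG}, and the restricted closure of {G} across the fragments never reaches {F}.
H → D is preserved.
BG → H is preserved.
C → E is preserved.
F → B is preserved.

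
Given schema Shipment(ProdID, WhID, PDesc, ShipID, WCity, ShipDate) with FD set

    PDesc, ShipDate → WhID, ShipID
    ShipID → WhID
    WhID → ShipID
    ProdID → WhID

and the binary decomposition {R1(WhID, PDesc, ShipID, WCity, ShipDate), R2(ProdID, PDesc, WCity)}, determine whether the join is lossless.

No

Common attributes: R1 ∩ R2 = {PDesc, WCity}.
No dependency enlarges {PDesc, WCity}, so (PDesc, WCity)⁺ = {PDesc, WCity}.
The closure contains neither all of R1 = {WhID, PDesc, ShipID, WCity, ShipDate} nor all of R2 = {ProdID, PDesc, WCity}, so the common attributes are not a superkey of either fragment. The join is lossy.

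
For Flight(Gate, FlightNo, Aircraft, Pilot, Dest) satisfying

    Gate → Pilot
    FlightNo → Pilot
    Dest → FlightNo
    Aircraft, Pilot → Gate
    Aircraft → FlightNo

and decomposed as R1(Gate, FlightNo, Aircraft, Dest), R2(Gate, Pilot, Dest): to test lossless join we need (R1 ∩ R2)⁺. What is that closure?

R1 ∩ R2 = {Gate, Dest}.
Gate → Pilot applies, adding Pilot
Dest → FlightNo applies, adding FlightNo
Closure: {Gate, FlightNo, Pilot, Dest}.

Gate, FlightNo, Pilot, Dest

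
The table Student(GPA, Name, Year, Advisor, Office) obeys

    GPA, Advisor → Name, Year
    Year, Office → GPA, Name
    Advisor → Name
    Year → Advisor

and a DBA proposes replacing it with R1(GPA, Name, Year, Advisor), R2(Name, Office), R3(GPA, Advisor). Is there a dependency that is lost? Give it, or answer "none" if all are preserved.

Year, Office → GPA, Name

Check Year, Office → GPA, Name: no single fragment contains all of {GPA, Name, Year, Office}, and the restricted closure of {Year, Office} across the fragments never reaches {GPA, Name}.
GPA, Advisor → Name, Year is preserved.
Advisor → Name is preserved.
Year → Advisor is preserved.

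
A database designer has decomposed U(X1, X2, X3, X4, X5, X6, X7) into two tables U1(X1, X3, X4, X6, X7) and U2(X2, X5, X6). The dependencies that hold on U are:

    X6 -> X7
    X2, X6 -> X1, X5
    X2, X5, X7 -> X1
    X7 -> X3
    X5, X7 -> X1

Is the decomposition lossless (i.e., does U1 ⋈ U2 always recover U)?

Common attributes: U1 ∩ U2 = {X6}.
Closure of {X6}: X6 → X7 applies, adding X7; X7 → X3 applies, adding X3. So (X6)⁺ = {X3, X6, X7}.
The closure contains neither all of U1 = {X1, X3, X4, X6, X7} nor all of U2 = {X2, X5, X6}, so the common attributes are not a superkey of either fragment. The join is lossy.

No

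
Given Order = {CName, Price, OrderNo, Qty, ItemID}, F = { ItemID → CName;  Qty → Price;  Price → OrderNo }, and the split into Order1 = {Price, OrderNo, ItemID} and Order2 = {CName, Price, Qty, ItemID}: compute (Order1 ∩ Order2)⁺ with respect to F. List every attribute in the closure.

Order1 ∩ Order2 = {Price, ItemID}.
ItemID → CName applies, adding CName
Price → OrderNo applies, adding OrderNo
Closure: {CName, Price, OrderNo, ItemID}.

CName, Price, OrderNo, ItemID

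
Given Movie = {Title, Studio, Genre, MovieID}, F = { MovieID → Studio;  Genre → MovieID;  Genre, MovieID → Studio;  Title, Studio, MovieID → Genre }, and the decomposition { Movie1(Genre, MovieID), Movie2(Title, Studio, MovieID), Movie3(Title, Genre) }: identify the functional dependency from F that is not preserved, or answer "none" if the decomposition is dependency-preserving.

Check Title, Studio, MovieID → Genre: no single fragment contains all of {Title, Studio, Genre, MovieID}, and the restricted closure of {Title, Studio, MovieID} across the fragments never reaches {Genre}.
MovieID → Studio is preserved.
Genre → MovieID is preserved.
Genre, MovieID → Studio is preserved.

Title, Studio, MovieID → Genre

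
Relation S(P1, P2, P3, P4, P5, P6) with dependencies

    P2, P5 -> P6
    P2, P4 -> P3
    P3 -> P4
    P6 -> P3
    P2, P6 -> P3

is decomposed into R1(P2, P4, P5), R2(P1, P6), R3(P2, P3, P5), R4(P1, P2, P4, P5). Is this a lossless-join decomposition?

No

Chase test. Columns are P1, P2, P3, P4, P5, P6; row i has aⱼ where attribute j ∈ Ri, else bᵢⱼ.
Initial tableau (one row per fragment):
  row 1: b11 a2 b13 a4 a5 b16
  row 2: a1 b22 b23 b24 b25 a6
  row 3: b31 a2 a3 b34 a5 b36
  row 4: a1 a2 b43 a4 a5 b46
Rows 1 and 3 agree on P2, P5; apply P2, P5→P6 and equate their P6 entries.
Rows 1 and 4 agree on P2, P5; apply P2, P5→P6 and equate their P6 entries.
Rows 1 and 4 agree on P2, P4; apply P2, P4→P3 and equate their P3 entries.
Rows 1 and 3 agree on P6; apply P6→P3 and equate their P3 entries.
Rows 1 and 3 agree on P3; apply P3→P4 and equate their P4 entries.
No row becomes fully distinguished — the join is lossy.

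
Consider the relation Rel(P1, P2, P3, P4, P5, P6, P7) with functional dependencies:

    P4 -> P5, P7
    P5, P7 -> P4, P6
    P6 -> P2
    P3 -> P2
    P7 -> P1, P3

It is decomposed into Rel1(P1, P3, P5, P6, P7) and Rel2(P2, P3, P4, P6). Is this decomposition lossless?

Common attributes: Rel1 ∩ Rel2 = {P3, P6}.
Closure of {P3, P6}: P6 → P2 applies, adding P2. So (P3, P6)⁺ = {P2, P3, P6}.
The closure contains neither all of Rel1 = {P1, P3, P5, P6, P7} nor all of Rel2 = {P2, P3, P4, P6}, so the common attributes are not a superkey of either fragment. The join is lossy.

No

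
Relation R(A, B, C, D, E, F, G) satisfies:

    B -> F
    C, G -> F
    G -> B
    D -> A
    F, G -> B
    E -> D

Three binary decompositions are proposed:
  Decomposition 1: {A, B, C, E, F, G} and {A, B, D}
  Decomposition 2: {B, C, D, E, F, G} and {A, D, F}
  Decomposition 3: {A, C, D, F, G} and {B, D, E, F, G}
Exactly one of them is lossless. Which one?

Decomposition 2

Decomposition 1: common = {A, B}, closure = {A, B, F} → lossy.
Decomposition 2: common = {D, F}, closure = {A, D, F} → lossless.
Decomposition 3: common = {D, F, G}, closure = {A, B, D, F, G} → lossy.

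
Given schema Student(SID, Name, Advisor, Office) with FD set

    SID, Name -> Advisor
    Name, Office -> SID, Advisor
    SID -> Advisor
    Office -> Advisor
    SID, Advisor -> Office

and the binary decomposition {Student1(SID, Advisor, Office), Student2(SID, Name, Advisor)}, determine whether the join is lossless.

Yes

Common attributes: Student1 ∩ Student2 = {SID, Advisor}.
Closure of {SID, Advisor}: SID, Advisor → Office applies, adding Office. So (SID, Advisor)⁺ = {SID, Advisor, Office}.
This closure contains every attribute of Student1, so Student1 ∩ Student2 → Student1. The join is lossless.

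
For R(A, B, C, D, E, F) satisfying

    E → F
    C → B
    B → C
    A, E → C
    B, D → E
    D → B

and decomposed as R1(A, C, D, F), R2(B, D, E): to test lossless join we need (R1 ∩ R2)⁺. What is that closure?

B, C, D, E, F

R1 ∩ R2 = {D}.
D → B applies, adding B
B → C applies, adding C
B, D → E applies, adding E
E → F applies, adding F
Closure: {B, C, D, E, F}.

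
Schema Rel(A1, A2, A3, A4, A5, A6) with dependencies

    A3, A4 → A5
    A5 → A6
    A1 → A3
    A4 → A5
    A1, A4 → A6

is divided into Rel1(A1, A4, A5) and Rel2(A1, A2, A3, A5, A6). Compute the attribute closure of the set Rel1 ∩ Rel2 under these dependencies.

Rel1 ∩ Rel2 = {A1, A5}.
A5 → A6 applies, adding A6
A1 → A3 applies, adding A3
Closure: {A1, A3, A5, A6}.

A1, A3, A5, A6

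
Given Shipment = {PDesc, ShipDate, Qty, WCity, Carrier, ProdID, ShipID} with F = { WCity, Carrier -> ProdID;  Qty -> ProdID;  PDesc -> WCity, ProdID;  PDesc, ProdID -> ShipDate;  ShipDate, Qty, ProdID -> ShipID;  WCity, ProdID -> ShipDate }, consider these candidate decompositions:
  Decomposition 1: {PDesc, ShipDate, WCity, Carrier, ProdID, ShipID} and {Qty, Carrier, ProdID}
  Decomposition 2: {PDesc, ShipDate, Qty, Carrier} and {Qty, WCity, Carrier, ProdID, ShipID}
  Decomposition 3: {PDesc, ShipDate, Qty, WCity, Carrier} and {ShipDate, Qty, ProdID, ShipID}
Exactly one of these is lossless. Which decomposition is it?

Decomposition 3

Decomposition 1: common = {Carrier, ProdID}, closure = {Carrier, ProdID} → lossy.
Decomposition 2: common = {Qty, Carrier}, closure = {Qty, Carrier, ProdID} → lossy.
Decomposition 3: common = {ShipDate, Qty}, closure = {ShipDate, Qty, ProdID, ShipID} → lossless.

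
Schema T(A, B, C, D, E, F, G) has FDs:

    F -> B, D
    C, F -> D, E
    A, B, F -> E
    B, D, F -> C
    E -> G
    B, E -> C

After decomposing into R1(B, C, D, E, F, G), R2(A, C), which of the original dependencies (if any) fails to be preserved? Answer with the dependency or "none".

none

F → B, D lies within R1.
C, F → D, E lies within R1.
A, B, F → E: restricted closure across fragments reaches E.
B, D, F → C lies within R1.
E → G lies within R1.
B, E → C lies within R1.
Every dependency is enforceable on the fragments, so the decomposition is dependency-preserving.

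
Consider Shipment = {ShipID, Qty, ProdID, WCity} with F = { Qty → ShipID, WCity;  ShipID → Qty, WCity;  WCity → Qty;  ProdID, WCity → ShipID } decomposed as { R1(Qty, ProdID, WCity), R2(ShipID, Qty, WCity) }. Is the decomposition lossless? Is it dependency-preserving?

Lossless test: (Qty, WCity)⁺ = {ShipID, Qty, WCity}, which contains all of one fragment — lossless.
Dependency preservation: ProdID, WCity → ShipID is not contained in any single fragment, but the restricted closure of its left-hand side across the fragments still reaches the right-hand side; the remaining FDs each lie inside some fragment. All dependencies are preserved.

lossless and dependency-preserving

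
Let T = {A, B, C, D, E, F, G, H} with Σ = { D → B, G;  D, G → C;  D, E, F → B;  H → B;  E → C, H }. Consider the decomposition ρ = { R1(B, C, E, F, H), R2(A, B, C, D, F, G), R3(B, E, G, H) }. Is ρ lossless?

No

Chase test. Columns are A, B, C, D, E, F, G, H; row i has aⱼ where attribute j ∈ Ri, else bᵢⱼ.
Initial tableau (one row per fragment):
  row 1: b11 a2 a3 b14 a5 a6 b17 a8
  row 2: a1 a2 a3 a4 b25 a6 a7 b28
  row 3: b31 a2 b33 b34 a5 b36 a7 a8
Rows 1 and 3 agree on E; apply E→C, H and equate their C, H entries.
No row becomes fully distinguished — the join is lossy.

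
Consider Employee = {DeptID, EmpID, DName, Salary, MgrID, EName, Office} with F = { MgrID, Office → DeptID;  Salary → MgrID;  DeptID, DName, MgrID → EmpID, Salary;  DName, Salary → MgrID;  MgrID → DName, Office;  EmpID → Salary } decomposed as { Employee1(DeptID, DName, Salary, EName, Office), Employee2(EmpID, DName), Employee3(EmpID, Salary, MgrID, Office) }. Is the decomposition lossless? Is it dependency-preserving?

Lossless test (chase): Rows 1 and 3 agree on Salary; apply Salary→MgrID and equate their MgrID entries. Rows 1 and 3 agree on MgrID; apply MgrID→DName, Office and equate their DName, Office entries. Rows 2 and 3 agree on EmpID; apply EmpID→Salary and equate their Salary entries. Rows 1 and 3 agree on MgrID, Office; apply MgrID, Office→DeptID and equate their DeptID entries. Rows 1 and 2 agree on Salary; apply Salary→MgrID and equate their MgrID entries. Rows 1 and 3 agree on DeptID, DName, MgrID; apply DeptID, DName, MgrID→EmpID, Salary and equate their EmpID, Salary entries. Rows 1 and 2 agree on MgrID; apply MgrID→DName, Office and equate their DName, Office entries. Rows 1 and 2 agree on MgrID, Office; apply MgrID, Office→DeptID and equate their DeptID entries. Row 1 is now all distinguished symbols — the join is lossless.
Dependency preservation: MgrID, Office → DeptID; DeptID, DName, MgrID → EmpID, Salary; DName, Salary → MgrID; MgrID → DName, Office are not contained in any single fragment, but the restricted closure of each left-hand side across the fragments still reaches the right-hand side; the remaining FDs each lie inside some fragment. All dependencies are preserved.

lossless and dependency-preserving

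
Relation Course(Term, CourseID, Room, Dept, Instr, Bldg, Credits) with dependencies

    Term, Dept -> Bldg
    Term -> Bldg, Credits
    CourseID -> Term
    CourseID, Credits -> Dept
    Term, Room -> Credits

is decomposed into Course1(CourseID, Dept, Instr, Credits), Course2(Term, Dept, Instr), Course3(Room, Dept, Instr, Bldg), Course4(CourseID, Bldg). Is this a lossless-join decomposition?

No

Chase test. Columns are Term, CourseID, Room, Dept, Instr, Bldg, Credits; row i has aⱼ where attribute j ∈ Coursei, else bᵢⱼ.
Initial tableau (one row per fragment):
  row 1: b11 a2 b13 a4 a5 b16 a7
  row 2: a1 b22 b23 a4 a5 b26 b27
  row 3: b31 b32 a3 a4 a5 a6 b37
  row 4: b41 a2 b43 b44 b45 a6 b47
Rows 1 and 4 agree on CourseID; apply CourseID→Term and equate their Term entries.
Rows 1 and 4 agree on Term; apply Term→Bldg, Credits and equate their Bldg, Credits entries.
Rows 1 and 4 agree on CourseID, Credits; apply CourseID, Credits→Dept and equate their Dept entries.
No row becomes fully distinguished — the join is lossy.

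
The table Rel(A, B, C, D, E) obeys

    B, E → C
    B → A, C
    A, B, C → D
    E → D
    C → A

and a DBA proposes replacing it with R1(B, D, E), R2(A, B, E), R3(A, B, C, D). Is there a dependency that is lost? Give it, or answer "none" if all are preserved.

B, E → C: restricted closure across fragments reaches C.
B → A, C lies within R3.
A, B, C → D lies within R3.
E → D lies within R1.
C → A lies within R3.
Every dependency is enforceable on the fragments, so the decomposition is dependency-preserving.

none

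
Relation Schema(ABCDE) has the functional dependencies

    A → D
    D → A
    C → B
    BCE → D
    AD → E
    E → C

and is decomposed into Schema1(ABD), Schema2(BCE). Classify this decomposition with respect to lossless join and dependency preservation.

lossy and not dependency-preserving

Lossless test: (B)⁺ = {B}, which is a superkey of neither fragment — lossy.
Dependency preservation: the restricted closure of {BCE} across the fragments never reaches {D}, so BCE → D cannot be enforced without a join — not preserved.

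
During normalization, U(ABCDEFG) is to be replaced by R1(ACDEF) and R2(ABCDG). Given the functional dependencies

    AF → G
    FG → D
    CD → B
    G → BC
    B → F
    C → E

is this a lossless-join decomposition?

Common attributes: R1 ∩ R2 = {ACD}.
Closure of {ACD}: CD → B applies, adding B; B → F applies, adding F; C → E applies, adding E; AF → G applies, adding G. So (ACD)⁺ = {ABCDEFG}.
This closure contains every attribute of R1, so R1 ∩ R2 → R1. The join is lossless.

Yes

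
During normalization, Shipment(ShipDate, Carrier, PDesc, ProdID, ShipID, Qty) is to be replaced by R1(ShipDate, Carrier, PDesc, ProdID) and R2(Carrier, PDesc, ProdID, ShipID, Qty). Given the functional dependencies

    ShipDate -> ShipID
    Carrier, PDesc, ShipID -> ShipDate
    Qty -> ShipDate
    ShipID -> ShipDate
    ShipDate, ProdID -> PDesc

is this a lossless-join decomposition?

No

Common attributes: R1 ∩ R2 = {Carrier, PDesc, ProdID}.
No dependency enlarges {Carrier, PDesc, ProdID}, so (Carrier, PDesc, ProdID)⁺ = {Carrier, PDesc, ProdID}.
The closure contains neither all of R1 = {ShipDate, Carrier, PDesc, ProdID} nor all of R2 = {Carrier, PDesc, ProdID, ShipID, Qty}, so the common attributes are not a superkey of either fragment. The join is lossy.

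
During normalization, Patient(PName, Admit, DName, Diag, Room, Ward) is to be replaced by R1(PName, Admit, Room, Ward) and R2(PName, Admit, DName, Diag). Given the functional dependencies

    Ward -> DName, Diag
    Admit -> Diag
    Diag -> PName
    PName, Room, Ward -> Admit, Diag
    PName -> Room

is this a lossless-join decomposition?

No

Common attributes: R1 ∩ R2 = {PName, Admit}.
Closure of {PName, Admit}: Admit → Diag applies, adding Diag; PName → Room applies, adding Room. So (PName, Admit)⁺ = {PName, Admit, Diag, Room}.
The closure contains neither all of R1 = {PName, Admit, Room, Ward} nor all of R2 = {PName, Admit, DName, Diag}, so the common attributes are not a superkey of either fragment. The join is lossy.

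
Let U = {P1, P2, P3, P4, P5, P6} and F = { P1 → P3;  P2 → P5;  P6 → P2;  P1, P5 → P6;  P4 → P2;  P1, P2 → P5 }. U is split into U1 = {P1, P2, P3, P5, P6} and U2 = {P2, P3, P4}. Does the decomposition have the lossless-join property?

Common attributes: U1 ∩ U2 = {P2, P3}.
Closure of {P2, P3}: P2 → P5 applies, adding P5. So (P2, P3)⁺ = {P2, P3, P5}.
The closure contains neither all of U1 = {P1, P2, P3, P5, P6} nor all of U2 = {P2, P3, P4}, so the common attributes are not a superkey of either fragment. The join is lossy.

No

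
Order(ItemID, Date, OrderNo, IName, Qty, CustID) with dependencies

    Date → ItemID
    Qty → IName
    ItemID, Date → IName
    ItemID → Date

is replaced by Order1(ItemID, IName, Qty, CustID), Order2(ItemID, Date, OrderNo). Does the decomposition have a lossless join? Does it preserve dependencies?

Lossless test: (ItemID)⁺ = {ItemID, Date, IName}, which is a superkey of neither fragment — lossy.
Dependency preservation: ItemID, Date → IName is not contained in any single fragment, but the restricted closure of its left-hand side across the fragments still reaches the right-hand side; the remaining FDs each lie inside some fragment. All dependencies are preserved.

lossy but dependency-preserving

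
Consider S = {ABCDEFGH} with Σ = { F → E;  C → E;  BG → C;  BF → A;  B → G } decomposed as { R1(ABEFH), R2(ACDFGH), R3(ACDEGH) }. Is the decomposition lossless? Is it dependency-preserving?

lossy and not dependency-preserving

Lossless test (chase): Rows 1 and 2 agree on F; apply F→E and equate their E entries. No row becomes fully distinguished — the join is lossy.
Dependency preservation: the restricted closure of {BG} across the fragments never reaches {C}, so BG → C cannot be enforced without a join — not preserved.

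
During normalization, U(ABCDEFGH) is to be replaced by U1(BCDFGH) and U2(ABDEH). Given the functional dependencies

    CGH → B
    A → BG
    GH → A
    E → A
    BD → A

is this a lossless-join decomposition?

Common attributes: U1 ∩ U2 = {BDH}.
Closure of {BDH}: BD → A applies, adding A; A → BG applies, adding G. So (BDH)⁺ = {ABDGH}.
The closure contains neither all of U1 = {BCDFGH} nor all of U2 = {ABDEH}, so the common attributes are not a superkey of either fragment. The join is lossy.

No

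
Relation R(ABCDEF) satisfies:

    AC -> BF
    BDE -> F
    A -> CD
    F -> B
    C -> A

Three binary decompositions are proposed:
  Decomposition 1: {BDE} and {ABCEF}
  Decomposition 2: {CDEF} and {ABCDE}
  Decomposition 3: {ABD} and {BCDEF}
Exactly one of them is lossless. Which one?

Decomposition 2

Decomposition 1: common = {BE}, closure = {BE} → lossy.
Decomposition 2: common = {CDE}, closure = {ABCDEF} → lossless.
Decomposition 3: common = {BD}, closure = {BD} → lossy.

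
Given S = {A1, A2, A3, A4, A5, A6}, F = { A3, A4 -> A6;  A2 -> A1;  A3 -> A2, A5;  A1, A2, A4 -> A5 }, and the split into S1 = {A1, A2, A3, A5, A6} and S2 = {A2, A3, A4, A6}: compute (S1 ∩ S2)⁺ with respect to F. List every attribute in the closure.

S1 ∩ S2 = {A2, A3, A6}.
A2 → A1 applies, adding A1
A3 → A2, A5 applies, adding A5
Closure: {A1, A2, A3, A5, A6}.

A1, A2, A3, A5, A6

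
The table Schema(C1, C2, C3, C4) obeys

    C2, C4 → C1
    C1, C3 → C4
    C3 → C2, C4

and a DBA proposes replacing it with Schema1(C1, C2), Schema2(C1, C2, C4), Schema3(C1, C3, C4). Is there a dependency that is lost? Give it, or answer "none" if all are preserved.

Check C3 → C2, C4: no single fragment contains all of {C2, C3, C4}, and the restricted closure of {C3} across the fragments never reaches {C2, C4}.
C2, C4 → C1 is preserved.
C1, C3 → C4 is preserved.

C3 → C2, C4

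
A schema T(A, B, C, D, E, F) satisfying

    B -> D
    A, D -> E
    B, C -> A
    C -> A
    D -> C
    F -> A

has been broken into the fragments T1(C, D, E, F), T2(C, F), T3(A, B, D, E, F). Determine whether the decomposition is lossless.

Yes

Chase test. Columns are A, B, C, D, E, F; row i has aⱼ where attribute j ∈ Ti, else bᵢⱼ.
Initial tableau (one row per fragment):
  row 1: b11 b12 a3 a4 a5 a6
  row 2: b21 b22 a3 b24 b25 a6
  row 3: a1 a2 b33 a4 a5 a6
Rows 1 and 2 agree on C; apply C→A and equate their A entries.
Rows 1 and 3 agree on D; apply D→C and equate their C entries.
Rows 1 and 3 agree on F; apply F→A and equate their A entries.
Row 3 is now all distinguished symbols — the join is lossless.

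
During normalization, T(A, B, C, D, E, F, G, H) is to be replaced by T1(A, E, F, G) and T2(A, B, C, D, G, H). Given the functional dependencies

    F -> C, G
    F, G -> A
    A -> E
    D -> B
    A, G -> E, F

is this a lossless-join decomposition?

Yes

Common attributes: T1 ∩ T2 = {A, G}.
Closure of {A, G}: A → E applies, adding E; A, G → E, F applies, adding F; F → C, G applies, adding C. So (A, G)⁺ = {A, C, E, F, G}.
This closure contains every attribute of T1, so T1 ∩ T2 → T1. The join is lossless.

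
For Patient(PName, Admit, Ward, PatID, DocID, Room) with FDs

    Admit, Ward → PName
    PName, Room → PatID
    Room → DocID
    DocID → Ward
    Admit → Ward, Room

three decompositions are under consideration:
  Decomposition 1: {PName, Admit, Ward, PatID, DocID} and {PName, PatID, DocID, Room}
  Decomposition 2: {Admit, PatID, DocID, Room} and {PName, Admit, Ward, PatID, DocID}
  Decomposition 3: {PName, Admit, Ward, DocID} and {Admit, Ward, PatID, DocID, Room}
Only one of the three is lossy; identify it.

Decomposition 1

Decomposition 1: common = {PName, PatID, DocID}, closure = {PName, Ward, PatID, DocID} → lossy.
Decomposition 2: common = {Admit, PatID, DocID}, closure = {PName, Admit, Ward, PatID, DocID, Room} → lossless.
Decomposition 3: common = {Admit, Ward, DocID}, closure = {PName, Admit, Ward, PatID, DocID, Room} → lossless.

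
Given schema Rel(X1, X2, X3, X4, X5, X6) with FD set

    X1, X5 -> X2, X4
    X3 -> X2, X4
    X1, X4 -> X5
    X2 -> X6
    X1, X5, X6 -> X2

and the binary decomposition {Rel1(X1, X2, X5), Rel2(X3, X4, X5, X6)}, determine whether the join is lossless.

No

Common attributes: Rel1 ∩ Rel2 = {X5}.
No dependency enlarges {X5}, so (X5)⁺ = {X5}.
The closure contains neither all of Rel1 = {X1, X2, X5} nor all of Rel2 = {X3, X4, X5, X6}, so the common attributes are not a superkey of either fragment. The join is lossy.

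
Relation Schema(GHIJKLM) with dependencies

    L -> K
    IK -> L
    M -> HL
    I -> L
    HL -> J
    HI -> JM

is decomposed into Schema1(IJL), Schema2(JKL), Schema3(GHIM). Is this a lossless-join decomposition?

No

Chase test. Columns are GHIJKLM; row i has aⱼ where attribute j ∈ Schemai, else bᵢⱼ.
Initial tableau (one row per fragment):
  row 1: b11 b12 a3 a4 b15 a6 b17
  row 2: b21 b22 b23 a4 a5 a6 b27
  row 3: a1 a2 a3 b34 b35 b36 a7
Rows 1 and 2 agree on L; apply L→K and equate their K entries.
Rows 1 and 3 agree on I; apply I→L and equate their L entries.
Rows 1 and 3 agree on L; apply L→K and equate their K entries.
No row becomes fully distinguished — the join is lossy.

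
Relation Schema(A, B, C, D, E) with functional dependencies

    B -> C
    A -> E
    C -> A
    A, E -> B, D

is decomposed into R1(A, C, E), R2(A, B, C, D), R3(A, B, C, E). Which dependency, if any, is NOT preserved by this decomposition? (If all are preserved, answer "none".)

none

B → C lies within R2.
A → E lies within R1.
C → A lies within R1.
A, E → B, D: restricted closure across fragments reaches B, D.
Every dependency is enforceable on the fragments, so the decomposition is dependency-preserving.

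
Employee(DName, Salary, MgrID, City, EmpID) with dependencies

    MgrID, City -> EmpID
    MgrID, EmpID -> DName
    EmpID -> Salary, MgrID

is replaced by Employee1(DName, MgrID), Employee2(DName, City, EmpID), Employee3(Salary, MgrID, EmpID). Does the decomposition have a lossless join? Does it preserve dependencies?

Lossless test (chase): Rows 2 and 3 agree on EmpID; apply EmpID→Salary, MgrID and equate their Salary, MgrID entries. Rows 2 and 3 agree on MgrID, EmpID; apply MgrID, EmpID→DName and equate their DName entries. Row 2 is now all distinguished symbols — the join is lossless.
Dependency preservation: the restricted closure of {MgrID, City} across the fragments never reaches {EmpID}, so MgrID, City → EmpID cannot be enforced without a join — not preserved.

lossless but not dependency-preserving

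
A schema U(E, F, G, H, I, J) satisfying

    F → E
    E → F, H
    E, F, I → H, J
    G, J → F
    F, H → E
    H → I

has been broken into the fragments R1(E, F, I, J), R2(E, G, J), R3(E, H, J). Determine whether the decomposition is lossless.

Chase test. Columns are E, F, G, H, I, J; row i has aⱼ where attribute j ∈ Ri, else bᵢⱼ.
Initial tableau (one row per fragment):
  row 1: a1 a2 b13 b14 a5 a6
  row 2: a1 b22 a3 b24 b25 a6
  row 3: a1 b32 b33 a4 b35 a6
Rows 1 and 2 agree on E; apply E→F, H and equate their F, H entries.
Rows 1 and 3 agree on E; apply E→F, H and equate their F, H entries.
Rows 1 and 2 agree on H; apply H→I and equate their I entries.
Rows 1 and 3 agree on H; apply H→I and equate their I entries.
Row 2 is now all distinguished symbols — the join is lossless.

Yes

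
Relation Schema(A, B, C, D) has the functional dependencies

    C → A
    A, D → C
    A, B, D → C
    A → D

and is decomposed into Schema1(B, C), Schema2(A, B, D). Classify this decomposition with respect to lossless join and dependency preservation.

lossy and not dependency-preserving

Lossless test: (B)⁺ = {B}, which is a superkey of neither fragment — lossy.
Dependency preservation: the restricted closure of {C} across the fragments never reaches {A}, so C → A cannot be enforced without a join — not preserved.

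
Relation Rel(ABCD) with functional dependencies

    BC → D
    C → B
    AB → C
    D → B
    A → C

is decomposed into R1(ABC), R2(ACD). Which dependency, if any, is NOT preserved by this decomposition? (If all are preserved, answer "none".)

D → B

Check D → B: no single fragment contains all of {BD}, and the restricted closure of {D} across the fragments never reaches {B}.
BC → D is preserved.
C → B is preserved.
AB → C is preserved.
A → C is preserved.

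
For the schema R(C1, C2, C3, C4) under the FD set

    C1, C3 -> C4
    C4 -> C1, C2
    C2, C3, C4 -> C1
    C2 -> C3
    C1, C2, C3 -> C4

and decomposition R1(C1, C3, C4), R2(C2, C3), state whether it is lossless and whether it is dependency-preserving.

Lossless test: (C3)⁺ = {C3}, which is a superkey of neither fragment — lossy.
Dependency preservation: the restricted closure of {C4} across the fragments never reaches {C1, C2}, so C4 → C1, C2 cannot be enforced without a join — not preserved.

lossy and not dependency-preserving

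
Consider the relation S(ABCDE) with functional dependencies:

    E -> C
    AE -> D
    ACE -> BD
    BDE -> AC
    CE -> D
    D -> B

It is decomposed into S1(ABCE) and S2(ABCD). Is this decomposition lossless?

No

Common attributes: S1 ∩ S2 = {ABC}.
No dependency enlarges {ABC}, so (ABC)⁺ = {ABC}.
The closure contains neither all of S1 = {ABCE} nor all of S2 = {ABCD}, so the common attributes are not a superkey of either fragment. The join is lossy.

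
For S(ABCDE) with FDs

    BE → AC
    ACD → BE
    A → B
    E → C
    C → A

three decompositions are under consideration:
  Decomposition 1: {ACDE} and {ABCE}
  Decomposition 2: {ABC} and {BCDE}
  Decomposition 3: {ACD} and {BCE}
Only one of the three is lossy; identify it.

Decomposition 3

Decomposition 1: common = {ACE}, closure = {ABCE} → lossless.
Decomposition 2: common = {BC}, closure = {ABC} → lossless.
Decomposition 3: common = {C}, closure = {ABC} → lossy.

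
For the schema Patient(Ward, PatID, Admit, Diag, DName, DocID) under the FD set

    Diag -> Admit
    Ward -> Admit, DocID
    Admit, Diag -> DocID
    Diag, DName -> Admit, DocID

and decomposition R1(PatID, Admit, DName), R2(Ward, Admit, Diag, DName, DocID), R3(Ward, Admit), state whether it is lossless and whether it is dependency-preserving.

lossy but dependency-preserving

Lossless test (chase): Rows 2 and 3 agree on Ward; apply Ward→Admit, DocID and equate their Admit, DocID entries. No row becomes fully distinguished — the join is lossy.
Dependency preservation: every FD's attributes lie within a single fragment, so each can be enforced locally — preserved.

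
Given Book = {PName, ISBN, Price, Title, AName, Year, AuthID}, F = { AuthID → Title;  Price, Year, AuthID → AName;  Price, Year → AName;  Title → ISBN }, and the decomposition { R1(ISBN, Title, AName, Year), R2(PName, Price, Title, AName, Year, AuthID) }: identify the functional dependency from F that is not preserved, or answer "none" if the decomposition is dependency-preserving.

none

AuthID → Title lies within R2.
Price, Year, AuthID → AName lies within R2.
Price, Year → AName lies within R2.
Title → ISBN lies within R1.
Every dependency is enforceable on the fragments, so the decomposition is dependency-preserving.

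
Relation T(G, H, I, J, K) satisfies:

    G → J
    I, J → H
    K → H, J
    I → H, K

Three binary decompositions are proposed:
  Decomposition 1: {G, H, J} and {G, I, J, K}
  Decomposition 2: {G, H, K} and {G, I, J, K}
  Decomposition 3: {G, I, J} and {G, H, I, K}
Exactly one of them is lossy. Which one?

Decomposition 1: common = {G, J}, closure = {G, J} → lossy.
Decomposition 2: common = {G, K}, closure = {G, H, J, K} → lossless.
Decomposition 3: common = {G, I}, closure = {G, H, I, J, K} → lossless.

Decomposition 1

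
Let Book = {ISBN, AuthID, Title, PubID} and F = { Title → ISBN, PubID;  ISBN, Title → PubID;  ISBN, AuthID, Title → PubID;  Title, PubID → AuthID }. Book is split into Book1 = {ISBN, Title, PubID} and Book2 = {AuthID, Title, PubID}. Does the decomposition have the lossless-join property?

Common attributes: Book1 ∩ Book2 = {Title, PubID}.
Closure of {Title, PubID}: Title → ISBN, PubID applies, adding ISBN; Title, PubID → AuthID applies, adding AuthID. So (Title, PubID)⁺ = {ISBN, AuthID, Title, PubID}.
This closure contains every attribute of Book1, so Book1 ∩ Book2 → Book1. The join is lossless.

Yes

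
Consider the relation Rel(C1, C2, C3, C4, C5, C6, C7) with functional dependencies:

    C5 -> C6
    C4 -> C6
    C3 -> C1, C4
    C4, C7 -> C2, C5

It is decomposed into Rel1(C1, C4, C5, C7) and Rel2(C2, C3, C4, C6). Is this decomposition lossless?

No

Common attributes: Rel1 ∩ Rel2 = {C4}.
Closure of {C4}: C4 → C6 applies, adding C6. So (C4)⁺ = {C4, C6}.
The closure contains neither all of Rel1 = {C1, C4, C5, C7} nor all of Rel2 = {C2, C3, C4, C6}, so the common attributes are not a superkey of either fragment. The join is lossy.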